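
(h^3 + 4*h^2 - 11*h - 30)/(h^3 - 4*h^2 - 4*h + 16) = (h^2 + 2*h - 15)/(h^2 - 6*h + 8)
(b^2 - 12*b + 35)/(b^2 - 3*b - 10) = (b - 7)/(b + 2)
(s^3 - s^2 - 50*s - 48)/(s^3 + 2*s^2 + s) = (s^2 - 2*s - 48)/(s*(s + 1))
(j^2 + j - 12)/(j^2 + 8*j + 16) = (j - 3)/(j + 4)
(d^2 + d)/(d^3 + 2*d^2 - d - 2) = d/(d^2 + d - 2)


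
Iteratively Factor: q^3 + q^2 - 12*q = (q + 4)*(q^2 - 3*q) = (q - 3)*(q + 4)*(q)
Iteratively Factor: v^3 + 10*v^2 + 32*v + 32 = (v + 4)*(v^2 + 6*v + 8) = (v + 4)^2*(v + 2)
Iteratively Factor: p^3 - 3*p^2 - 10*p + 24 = (p + 3)*(p^2 - 6*p + 8) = (p - 2)*(p + 3)*(p - 4)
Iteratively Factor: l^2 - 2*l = (l - 2)*(l)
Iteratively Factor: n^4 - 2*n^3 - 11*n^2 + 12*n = (n)*(n^3 - 2*n^2 - 11*n + 12) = n*(n - 1)*(n^2 - n - 12) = n*(n - 4)*(n - 1)*(n + 3)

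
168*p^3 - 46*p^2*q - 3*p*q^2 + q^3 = (-6*p + q)*(-4*p + q)*(7*p + q)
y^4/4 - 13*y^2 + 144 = (y/4 + 1)*(y - 6)*(y - 4)*(y + 6)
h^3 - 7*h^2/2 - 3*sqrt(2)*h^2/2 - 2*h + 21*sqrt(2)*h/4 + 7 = (h - 7/2)*(h - 2*sqrt(2))*(h + sqrt(2)/2)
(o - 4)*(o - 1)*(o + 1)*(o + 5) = o^4 + o^3 - 21*o^2 - o + 20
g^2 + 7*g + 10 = (g + 2)*(g + 5)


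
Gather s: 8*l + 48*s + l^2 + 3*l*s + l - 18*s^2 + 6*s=l^2 + 9*l - 18*s^2 + s*(3*l + 54)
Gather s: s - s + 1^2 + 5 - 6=0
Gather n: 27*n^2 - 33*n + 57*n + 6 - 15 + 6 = 27*n^2 + 24*n - 3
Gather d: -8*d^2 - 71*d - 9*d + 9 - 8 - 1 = -8*d^2 - 80*d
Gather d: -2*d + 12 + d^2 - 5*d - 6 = d^2 - 7*d + 6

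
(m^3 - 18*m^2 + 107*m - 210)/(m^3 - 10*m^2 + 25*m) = (m^2 - 13*m + 42)/(m*(m - 5))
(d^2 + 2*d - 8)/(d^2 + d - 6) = (d + 4)/(d + 3)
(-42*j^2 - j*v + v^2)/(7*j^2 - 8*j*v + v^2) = (6*j + v)/(-j + v)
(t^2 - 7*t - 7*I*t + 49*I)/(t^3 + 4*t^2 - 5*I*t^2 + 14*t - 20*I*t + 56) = (t - 7)/(t^2 + 2*t*(2 + I) + 8*I)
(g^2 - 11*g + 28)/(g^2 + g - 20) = (g - 7)/(g + 5)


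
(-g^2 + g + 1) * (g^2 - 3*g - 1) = -g^4 + 4*g^3 - g^2 - 4*g - 1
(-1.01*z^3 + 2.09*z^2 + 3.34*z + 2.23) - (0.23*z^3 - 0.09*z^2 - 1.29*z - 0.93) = -1.24*z^3 + 2.18*z^2 + 4.63*z + 3.16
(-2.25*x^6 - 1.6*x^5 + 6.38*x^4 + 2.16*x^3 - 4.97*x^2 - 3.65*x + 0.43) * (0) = 0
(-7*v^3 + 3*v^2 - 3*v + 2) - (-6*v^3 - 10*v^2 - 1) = -v^3 + 13*v^2 - 3*v + 3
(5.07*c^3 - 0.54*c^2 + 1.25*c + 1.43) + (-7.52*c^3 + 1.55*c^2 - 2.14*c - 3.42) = -2.45*c^3 + 1.01*c^2 - 0.89*c - 1.99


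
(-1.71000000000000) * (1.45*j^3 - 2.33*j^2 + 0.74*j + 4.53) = -2.4795*j^3 + 3.9843*j^2 - 1.2654*j - 7.7463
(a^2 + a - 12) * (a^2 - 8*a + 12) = a^4 - 7*a^3 - 8*a^2 + 108*a - 144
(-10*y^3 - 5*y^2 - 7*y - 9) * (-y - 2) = 10*y^4 + 25*y^3 + 17*y^2 + 23*y + 18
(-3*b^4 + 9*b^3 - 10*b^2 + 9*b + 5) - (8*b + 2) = -3*b^4 + 9*b^3 - 10*b^2 + b + 3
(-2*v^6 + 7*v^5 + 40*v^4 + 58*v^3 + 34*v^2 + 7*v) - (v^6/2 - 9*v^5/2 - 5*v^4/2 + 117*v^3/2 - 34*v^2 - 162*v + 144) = -5*v^6/2 + 23*v^5/2 + 85*v^4/2 - v^3/2 + 68*v^2 + 169*v - 144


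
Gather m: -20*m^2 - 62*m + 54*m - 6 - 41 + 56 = -20*m^2 - 8*m + 9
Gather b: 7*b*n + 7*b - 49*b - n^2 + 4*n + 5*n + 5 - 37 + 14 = b*(7*n - 42) - n^2 + 9*n - 18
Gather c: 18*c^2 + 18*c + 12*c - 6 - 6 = 18*c^2 + 30*c - 12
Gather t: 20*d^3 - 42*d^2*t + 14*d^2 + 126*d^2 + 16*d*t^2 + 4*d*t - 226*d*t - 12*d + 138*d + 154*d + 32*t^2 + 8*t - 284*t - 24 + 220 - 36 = 20*d^3 + 140*d^2 + 280*d + t^2*(16*d + 32) + t*(-42*d^2 - 222*d - 276) + 160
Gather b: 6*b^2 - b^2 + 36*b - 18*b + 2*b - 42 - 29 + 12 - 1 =5*b^2 + 20*b - 60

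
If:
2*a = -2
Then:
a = -1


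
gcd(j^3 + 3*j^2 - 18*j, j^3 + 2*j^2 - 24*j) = j^2 + 6*j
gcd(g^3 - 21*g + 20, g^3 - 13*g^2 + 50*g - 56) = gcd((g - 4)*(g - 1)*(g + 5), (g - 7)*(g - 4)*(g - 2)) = g - 4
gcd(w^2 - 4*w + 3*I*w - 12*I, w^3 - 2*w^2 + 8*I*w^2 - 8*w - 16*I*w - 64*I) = w - 4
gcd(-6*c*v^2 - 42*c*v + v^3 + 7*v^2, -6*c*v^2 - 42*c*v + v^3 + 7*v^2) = -6*c*v^2 - 42*c*v + v^3 + 7*v^2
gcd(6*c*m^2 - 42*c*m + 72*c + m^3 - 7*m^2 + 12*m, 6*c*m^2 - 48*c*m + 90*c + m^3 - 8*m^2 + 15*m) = 6*c*m - 18*c + m^2 - 3*m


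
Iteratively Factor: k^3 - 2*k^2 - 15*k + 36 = (k - 3)*(k^2 + k - 12) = (k - 3)^2*(k + 4)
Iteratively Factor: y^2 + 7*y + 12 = (y + 4)*(y + 3)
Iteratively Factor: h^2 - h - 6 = (h - 3)*(h + 2)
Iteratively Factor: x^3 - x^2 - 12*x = (x)*(x^2 - x - 12) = x*(x + 3)*(x - 4)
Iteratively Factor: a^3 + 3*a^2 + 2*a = (a + 2)*(a^2 + a) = (a + 1)*(a + 2)*(a)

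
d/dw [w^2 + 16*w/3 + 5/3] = 2*w + 16/3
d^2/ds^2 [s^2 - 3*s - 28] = 2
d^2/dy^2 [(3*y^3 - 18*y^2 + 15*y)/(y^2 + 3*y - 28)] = 72*(5*y^3 - 63*y^2 + 231*y - 357)/(y^6 + 9*y^5 - 57*y^4 - 477*y^3 + 1596*y^2 + 7056*y - 21952)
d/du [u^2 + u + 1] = 2*u + 1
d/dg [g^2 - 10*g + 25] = 2*g - 10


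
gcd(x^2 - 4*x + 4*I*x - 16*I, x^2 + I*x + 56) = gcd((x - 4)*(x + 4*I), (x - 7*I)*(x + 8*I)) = 1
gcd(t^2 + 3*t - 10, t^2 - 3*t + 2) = t - 2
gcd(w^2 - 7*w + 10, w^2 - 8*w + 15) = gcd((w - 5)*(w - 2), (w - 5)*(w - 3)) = w - 5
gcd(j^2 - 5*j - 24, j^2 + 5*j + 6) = j + 3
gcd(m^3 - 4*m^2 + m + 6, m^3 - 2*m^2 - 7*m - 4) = m + 1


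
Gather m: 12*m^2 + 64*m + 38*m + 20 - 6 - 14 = 12*m^2 + 102*m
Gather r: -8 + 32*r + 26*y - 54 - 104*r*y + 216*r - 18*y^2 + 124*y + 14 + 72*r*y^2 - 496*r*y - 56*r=r*(72*y^2 - 600*y + 192) - 18*y^2 + 150*y - 48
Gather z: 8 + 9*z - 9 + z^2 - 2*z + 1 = z^2 + 7*z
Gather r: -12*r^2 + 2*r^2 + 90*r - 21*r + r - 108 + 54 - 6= -10*r^2 + 70*r - 60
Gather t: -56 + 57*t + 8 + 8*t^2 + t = 8*t^2 + 58*t - 48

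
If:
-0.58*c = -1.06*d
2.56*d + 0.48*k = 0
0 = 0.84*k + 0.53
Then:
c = 0.22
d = 0.12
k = -0.63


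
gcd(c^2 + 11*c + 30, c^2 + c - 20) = c + 5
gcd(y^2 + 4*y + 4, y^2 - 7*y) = 1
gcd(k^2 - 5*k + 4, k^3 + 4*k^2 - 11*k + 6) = k - 1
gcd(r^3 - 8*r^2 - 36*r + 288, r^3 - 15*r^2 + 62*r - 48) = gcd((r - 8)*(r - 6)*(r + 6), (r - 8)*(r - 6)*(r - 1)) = r^2 - 14*r + 48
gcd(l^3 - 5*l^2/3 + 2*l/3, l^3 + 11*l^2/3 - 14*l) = l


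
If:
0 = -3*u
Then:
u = 0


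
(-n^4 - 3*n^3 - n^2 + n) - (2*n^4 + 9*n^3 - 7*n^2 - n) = -3*n^4 - 12*n^3 + 6*n^2 + 2*n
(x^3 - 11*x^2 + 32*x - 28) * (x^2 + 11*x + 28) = x^5 - 61*x^3 + 16*x^2 + 588*x - 784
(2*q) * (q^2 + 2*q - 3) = 2*q^3 + 4*q^2 - 6*q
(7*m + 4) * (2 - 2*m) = -14*m^2 + 6*m + 8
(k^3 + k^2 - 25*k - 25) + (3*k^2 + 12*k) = k^3 + 4*k^2 - 13*k - 25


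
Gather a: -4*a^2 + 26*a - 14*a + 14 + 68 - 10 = -4*a^2 + 12*a + 72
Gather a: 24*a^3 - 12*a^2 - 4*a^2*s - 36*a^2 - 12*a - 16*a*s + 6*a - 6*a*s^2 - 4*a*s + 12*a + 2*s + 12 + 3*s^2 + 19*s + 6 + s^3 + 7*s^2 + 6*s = 24*a^3 + a^2*(-4*s - 48) + a*(-6*s^2 - 20*s + 6) + s^3 + 10*s^2 + 27*s + 18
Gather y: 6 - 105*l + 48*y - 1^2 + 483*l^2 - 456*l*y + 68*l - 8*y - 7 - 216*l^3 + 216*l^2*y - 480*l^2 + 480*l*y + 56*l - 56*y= -216*l^3 + 3*l^2 + 19*l + y*(216*l^2 + 24*l - 16) - 2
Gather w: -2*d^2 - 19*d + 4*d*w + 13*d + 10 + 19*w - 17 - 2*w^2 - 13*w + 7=-2*d^2 - 6*d - 2*w^2 + w*(4*d + 6)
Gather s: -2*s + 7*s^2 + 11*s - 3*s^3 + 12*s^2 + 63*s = -3*s^3 + 19*s^2 + 72*s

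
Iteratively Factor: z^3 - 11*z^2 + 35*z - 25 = (z - 5)*(z^2 - 6*z + 5) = (z - 5)^2*(z - 1)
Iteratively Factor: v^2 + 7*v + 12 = (v + 3)*(v + 4)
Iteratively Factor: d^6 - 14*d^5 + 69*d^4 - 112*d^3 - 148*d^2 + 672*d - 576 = (d - 2)*(d^5 - 12*d^4 + 45*d^3 - 22*d^2 - 192*d + 288) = (d - 4)*(d - 2)*(d^4 - 8*d^3 + 13*d^2 + 30*d - 72) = (d - 4)^2*(d - 2)*(d^3 - 4*d^2 - 3*d + 18) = (d - 4)^2*(d - 3)*(d - 2)*(d^2 - d - 6) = (d - 4)^2*(d - 3)*(d - 2)*(d + 2)*(d - 3)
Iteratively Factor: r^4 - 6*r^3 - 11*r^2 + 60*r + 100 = (r - 5)*(r^3 - r^2 - 16*r - 20) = (r - 5)^2*(r^2 + 4*r + 4) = (r - 5)^2*(r + 2)*(r + 2)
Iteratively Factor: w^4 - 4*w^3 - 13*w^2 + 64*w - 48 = (w - 3)*(w^3 - w^2 - 16*w + 16) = (w - 3)*(w - 1)*(w^2 - 16) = (w - 3)*(w - 1)*(w + 4)*(w - 4)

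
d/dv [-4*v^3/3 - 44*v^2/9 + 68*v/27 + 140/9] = -4*v^2 - 88*v/9 + 68/27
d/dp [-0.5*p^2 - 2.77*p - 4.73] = -1.0*p - 2.77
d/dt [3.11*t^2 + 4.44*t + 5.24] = 6.22*t + 4.44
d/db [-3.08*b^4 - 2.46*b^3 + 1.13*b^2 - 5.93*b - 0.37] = -12.32*b^3 - 7.38*b^2 + 2.26*b - 5.93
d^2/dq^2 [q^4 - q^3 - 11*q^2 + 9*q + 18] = 12*q^2 - 6*q - 22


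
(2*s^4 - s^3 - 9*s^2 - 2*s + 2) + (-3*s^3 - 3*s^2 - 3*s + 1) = 2*s^4 - 4*s^3 - 12*s^2 - 5*s + 3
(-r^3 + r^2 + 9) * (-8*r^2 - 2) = 8*r^5 - 8*r^4 + 2*r^3 - 74*r^2 - 18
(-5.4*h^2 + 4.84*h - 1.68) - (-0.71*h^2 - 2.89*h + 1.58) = -4.69*h^2 + 7.73*h - 3.26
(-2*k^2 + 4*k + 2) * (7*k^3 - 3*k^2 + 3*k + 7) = -14*k^5 + 34*k^4 - 4*k^3 - 8*k^2 + 34*k + 14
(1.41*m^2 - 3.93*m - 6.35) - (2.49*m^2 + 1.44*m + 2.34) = -1.08*m^2 - 5.37*m - 8.69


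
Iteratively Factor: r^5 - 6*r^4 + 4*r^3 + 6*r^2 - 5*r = (r - 1)*(r^4 - 5*r^3 - r^2 + 5*r) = (r - 5)*(r - 1)*(r^3 - r) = (r - 5)*(r - 1)^2*(r^2 + r) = (r - 5)*(r - 1)^2*(r + 1)*(r)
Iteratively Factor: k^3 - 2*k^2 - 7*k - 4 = (k + 1)*(k^2 - 3*k - 4) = (k - 4)*(k + 1)*(k + 1)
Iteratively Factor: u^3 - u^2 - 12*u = (u)*(u^2 - u - 12) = u*(u + 3)*(u - 4)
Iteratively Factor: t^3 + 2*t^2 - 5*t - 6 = (t + 1)*(t^2 + t - 6) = (t - 2)*(t + 1)*(t + 3)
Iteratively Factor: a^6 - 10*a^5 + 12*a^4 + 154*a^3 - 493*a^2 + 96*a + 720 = (a - 5)*(a^5 - 5*a^4 - 13*a^3 + 89*a^2 - 48*a - 144) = (a - 5)*(a - 3)*(a^4 - 2*a^3 - 19*a^2 + 32*a + 48) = (a - 5)*(a - 3)*(a + 4)*(a^3 - 6*a^2 + 5*a + 12) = (a - 5)*(a - 4)*(a - 3)*(a + 4)*(a^2 - 2*a - 3) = (a - 5)*(a - 4)*(a - 3)*(a + 1)*(a + 4)*(a - 3)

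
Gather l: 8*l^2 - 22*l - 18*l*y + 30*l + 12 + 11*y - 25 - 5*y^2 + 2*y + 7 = 8*l^2 + l*(8 - 18*y) - 5*y^2 + 13*y - 6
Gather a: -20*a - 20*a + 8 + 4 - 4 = 8 - 40*a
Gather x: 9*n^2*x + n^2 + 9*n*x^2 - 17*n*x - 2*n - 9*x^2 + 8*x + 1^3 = n^2 - 2*n + x^2*(9*n - 9) + x*(9*n^2 - 17*n + 8) + 1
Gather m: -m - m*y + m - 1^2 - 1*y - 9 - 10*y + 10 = -m*y - 11*y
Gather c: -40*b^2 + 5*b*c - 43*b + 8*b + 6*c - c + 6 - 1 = -40*b^2 - 35*b + c*(5*b + 5) + 5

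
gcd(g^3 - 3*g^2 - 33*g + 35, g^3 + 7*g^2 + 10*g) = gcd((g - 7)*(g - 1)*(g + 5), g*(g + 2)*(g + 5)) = g + 5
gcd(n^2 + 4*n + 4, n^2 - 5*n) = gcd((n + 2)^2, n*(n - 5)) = 1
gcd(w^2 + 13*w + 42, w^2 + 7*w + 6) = w + 6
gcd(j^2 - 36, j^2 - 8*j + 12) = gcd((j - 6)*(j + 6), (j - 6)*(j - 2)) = j - 6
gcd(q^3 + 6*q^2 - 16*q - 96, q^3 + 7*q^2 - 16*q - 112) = q^2 - 16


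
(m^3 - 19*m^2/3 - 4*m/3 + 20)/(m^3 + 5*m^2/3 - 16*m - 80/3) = (m^2 - 8*m + 12)/(m^2 - 16)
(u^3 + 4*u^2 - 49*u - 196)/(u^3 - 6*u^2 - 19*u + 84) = (u + 7)/(u - 3)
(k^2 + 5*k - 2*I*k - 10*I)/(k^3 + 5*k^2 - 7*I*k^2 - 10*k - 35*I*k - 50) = 1/(k - 5*I)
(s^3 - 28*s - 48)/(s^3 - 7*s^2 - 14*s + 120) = (s + 2)/(s - 5)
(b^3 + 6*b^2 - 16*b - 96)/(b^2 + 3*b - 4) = (b^2 + 2*b - 24)/(b - 1)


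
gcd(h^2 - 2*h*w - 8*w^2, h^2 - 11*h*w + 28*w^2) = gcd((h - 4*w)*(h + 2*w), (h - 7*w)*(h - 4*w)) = -h + 4*w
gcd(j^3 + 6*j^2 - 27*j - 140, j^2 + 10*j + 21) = j + 7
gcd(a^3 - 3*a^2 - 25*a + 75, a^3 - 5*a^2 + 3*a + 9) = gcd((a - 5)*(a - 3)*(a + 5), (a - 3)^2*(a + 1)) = a - 3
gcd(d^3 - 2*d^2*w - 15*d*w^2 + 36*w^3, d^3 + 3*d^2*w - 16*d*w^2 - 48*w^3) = d + 4*w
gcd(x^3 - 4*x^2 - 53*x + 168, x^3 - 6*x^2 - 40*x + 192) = x - 8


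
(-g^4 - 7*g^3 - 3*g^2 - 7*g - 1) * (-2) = 2*g^4 + 14*g^3 + 6*g^2 + 14*g + 2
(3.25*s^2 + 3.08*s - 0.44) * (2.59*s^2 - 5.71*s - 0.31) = 8.4175*s^4 - 10.5803*s^3 - 19.7339*s^2 + 1.5576*s + 0.1364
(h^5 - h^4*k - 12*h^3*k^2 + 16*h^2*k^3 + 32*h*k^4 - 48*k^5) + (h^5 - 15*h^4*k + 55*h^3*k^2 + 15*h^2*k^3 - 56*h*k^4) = 2*h^5 - 16*h^4*k + 43*h^3*k^2 + 31*h^2*k^3 - 24*h*k^4 - 48*k^5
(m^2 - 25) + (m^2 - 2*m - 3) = 2*m^2 - 2*m - 28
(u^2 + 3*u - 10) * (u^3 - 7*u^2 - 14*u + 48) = u^5 - 4*u^4 - 45*u^3 + 76*u^2 + 284*u - 480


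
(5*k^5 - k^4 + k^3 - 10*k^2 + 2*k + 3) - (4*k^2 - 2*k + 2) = 5*k^5 - k^4 + k^3 - 14*k^2 + 4*k + 1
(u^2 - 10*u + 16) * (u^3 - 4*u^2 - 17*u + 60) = u^5 - 14*u^4 + 39*u^3 + 166*u^2 - 872*u + 960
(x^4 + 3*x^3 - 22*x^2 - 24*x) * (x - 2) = x^5 + x^4 - 28*x^3 + 20*x^2 + 48*x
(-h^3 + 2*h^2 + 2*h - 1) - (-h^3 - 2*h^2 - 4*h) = 4*h^2 + 6*h - 1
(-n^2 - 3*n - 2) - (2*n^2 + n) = -3*n^2 - 4*n - 2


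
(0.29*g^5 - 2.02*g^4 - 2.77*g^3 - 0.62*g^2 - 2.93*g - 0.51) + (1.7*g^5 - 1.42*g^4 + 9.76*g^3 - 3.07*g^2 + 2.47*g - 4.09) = 1.99*g^5 - 3.44*g^4 + 6.99*g^3 - 3.69*g^2 - 0.46*g - 4.6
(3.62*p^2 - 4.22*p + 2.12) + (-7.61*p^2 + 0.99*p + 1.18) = -3.99*p^2 - 3.23*p + 3.3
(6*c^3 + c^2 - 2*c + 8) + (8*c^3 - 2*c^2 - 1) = 14*c^3 - c^2 - 2*c + 7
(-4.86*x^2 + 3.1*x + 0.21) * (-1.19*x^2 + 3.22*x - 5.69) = 5.7834*x^4 - 19.3382*x^3 + 37.3855*x^2 - 16.9628*x - 1.1949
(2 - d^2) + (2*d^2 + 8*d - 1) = d^2 + 8*d + 1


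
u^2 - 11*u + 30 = (u - 6)*(u - 5)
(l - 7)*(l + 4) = l^2 - 3*l - 28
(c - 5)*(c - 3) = c^2 - 8*c + 15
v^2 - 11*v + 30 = (v - 6)*(v - 5)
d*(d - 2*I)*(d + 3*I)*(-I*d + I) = -I*d^4 + d^3 + I*d^3 - d^2 - 6*I*d^2 + 6*I*d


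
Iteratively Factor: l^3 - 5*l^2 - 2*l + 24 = (l - 3)*(l^2 - 2*l - 8) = (l - 4)*(l - 3)*(l + 2)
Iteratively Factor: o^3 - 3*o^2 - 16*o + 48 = (o - 4)*(o^2 + o - 12) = (o - 4)*(o + 4)*(o - 3)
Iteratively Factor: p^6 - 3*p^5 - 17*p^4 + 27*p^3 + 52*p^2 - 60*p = (p - 5)*(p^5 + 2*p^4 - 7*p^3 - 8*p^2 + 12*p) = (p - 5)*(p - 2)*(p^4 + 4*p^3 + p^2 - 6*p) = (p - 5)*(p - 2)*(p - 1)*(p^3 + 5*p^2 + 6*p) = (p - 5)*(p - 2)*(p - 1)*(p + 3)*(p^2 + 2*p) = (p - 5)*(p - 2)*(p - 1)*(p + 2)*(p + 3)*(p)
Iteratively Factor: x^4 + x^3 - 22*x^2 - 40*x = (x + 4)*(x^3 - 3*x^2 - 10*x) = x*(x + 4)*(x^2 - 3*x - 10) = x*(x + 2)*(x + 4)*(x - 5)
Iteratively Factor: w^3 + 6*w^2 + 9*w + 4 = (w + 4)*(w^2 + 2*w + 1) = (w + 1)*(w + 4)*(w + 1)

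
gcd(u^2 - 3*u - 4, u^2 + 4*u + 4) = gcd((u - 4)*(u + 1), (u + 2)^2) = 1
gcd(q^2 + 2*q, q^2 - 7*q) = q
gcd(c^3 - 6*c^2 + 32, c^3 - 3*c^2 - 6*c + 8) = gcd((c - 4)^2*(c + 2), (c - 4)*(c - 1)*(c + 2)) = c^2 - 2*c - 8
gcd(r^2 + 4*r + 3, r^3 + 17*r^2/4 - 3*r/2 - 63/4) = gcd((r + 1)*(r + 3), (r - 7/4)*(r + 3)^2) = r + 3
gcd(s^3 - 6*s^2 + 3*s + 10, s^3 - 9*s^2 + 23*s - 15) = s - 5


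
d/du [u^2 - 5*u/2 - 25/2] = 2*u - 5/2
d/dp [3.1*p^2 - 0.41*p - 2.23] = 6.2*p - 0.41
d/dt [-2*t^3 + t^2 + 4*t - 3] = -6*t^2 + 2*t + 4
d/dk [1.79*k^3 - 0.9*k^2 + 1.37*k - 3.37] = 5.37*k^2 - 1.8*k + 1.37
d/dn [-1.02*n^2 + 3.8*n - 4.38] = 3.8 - 2.04*n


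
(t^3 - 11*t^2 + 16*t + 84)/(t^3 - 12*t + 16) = (t^3 - 11*t^2 + 16*t + 84)/(t^3 - 12*t + 16)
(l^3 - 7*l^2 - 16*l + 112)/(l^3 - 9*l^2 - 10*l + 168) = (l - 4)/(l - 6)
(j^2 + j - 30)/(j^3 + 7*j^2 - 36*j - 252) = (j - 5)/(j^2 + j - 42)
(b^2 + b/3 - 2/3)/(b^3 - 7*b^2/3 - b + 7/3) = (3*b - 2)/(3*b^2 - 10*b + 7)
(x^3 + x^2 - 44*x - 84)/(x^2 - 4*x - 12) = (x^2 - x - 42)/(x - 6)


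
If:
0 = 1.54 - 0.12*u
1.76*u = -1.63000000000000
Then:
No Solution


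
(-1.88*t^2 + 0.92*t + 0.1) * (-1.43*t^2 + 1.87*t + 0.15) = 2.6884*t^4 - 4.8312*t^3 + 1.2954*t^2 + 0.325*t + 0.015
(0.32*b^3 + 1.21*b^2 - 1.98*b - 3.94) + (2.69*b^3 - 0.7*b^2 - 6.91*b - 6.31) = 3.01*b^3 + 0.51*b^2 - 8.89*b - 10.25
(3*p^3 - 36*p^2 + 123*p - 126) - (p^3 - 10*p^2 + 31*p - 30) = 2*p^3 - 26*p^2 + 92*p - 96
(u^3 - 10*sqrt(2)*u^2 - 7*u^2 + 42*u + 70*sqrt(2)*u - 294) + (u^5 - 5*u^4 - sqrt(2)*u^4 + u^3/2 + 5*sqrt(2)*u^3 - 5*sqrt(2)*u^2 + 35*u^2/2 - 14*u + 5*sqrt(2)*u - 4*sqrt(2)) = u^5 - 5*u^4 - sqrt(2)*u^4 + 3*u^3/2 + 5*sqrt(2)*u^3 - 15*sqrt(2)*u^2 + 21*u^2/2 + 28*u + 75*sqrt(2)*u - 294 - 4*sqrt(2)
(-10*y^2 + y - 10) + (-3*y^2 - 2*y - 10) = -13*y^2 - y - 20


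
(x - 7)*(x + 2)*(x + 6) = x^3 + x^2 - 44*x - 84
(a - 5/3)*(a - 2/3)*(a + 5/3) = a^3 - 2*a^2/3 - 25*a/9 + 50/27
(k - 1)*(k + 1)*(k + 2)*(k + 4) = k^4 + 6*k^3 + 7*k^2 - 6*k - 8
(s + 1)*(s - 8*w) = s^2 - 8*s*w + s - 8*w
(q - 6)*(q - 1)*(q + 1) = q^3 - 6*q^2 - q + 6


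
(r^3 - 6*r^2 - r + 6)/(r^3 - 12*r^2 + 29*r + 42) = (r - 1)/(r - 7)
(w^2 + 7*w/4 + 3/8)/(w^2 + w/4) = (w + 3/2)/w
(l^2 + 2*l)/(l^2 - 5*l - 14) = l/(l - 7)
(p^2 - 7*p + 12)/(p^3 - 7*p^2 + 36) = (p - 4)/(p^2 - 4*p - 12)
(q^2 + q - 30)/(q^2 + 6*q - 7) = (q^2 + q - 30)/(q^2 + 6*q - 7)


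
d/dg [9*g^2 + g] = 18*g + 1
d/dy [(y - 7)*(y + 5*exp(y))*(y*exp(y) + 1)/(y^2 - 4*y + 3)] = (-2*(y - 7)*(y - 2)*(y + 5*exp(y))*(y*exp(y) + 1) + (y^2 - 4*y + 3)*((y - 7)*(y + 1)*(y + 5*exp(y))*exp(y) + (y - 7)*(y*exp(y) + 1)*(5*exp(y) + 1) + (y + 5*exp(y))*(y*exp(y) + 1)))/(y^2 - 4*y + 3)^2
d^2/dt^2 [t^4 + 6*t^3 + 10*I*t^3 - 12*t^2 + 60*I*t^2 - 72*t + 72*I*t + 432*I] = 12*t^2 + 12*t*(3 + 5*I) - 24 + 120*I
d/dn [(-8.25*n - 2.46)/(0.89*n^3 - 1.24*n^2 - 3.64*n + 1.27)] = (14.685*n^3 - 3.6618*n^2 - 6.1008*n - 19.4319)/(0.7921*n^6 - 2.2072*n^5 - 4.9416*n^4 + 11.2878*n^3 + 10.1*n^2 - 9.2456*n + 1.6129)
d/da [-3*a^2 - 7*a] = -6*a - 7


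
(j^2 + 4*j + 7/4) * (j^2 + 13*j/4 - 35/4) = j^4 + 29*j^3/4 + 6*j^2 - 469*j/16 - 245/16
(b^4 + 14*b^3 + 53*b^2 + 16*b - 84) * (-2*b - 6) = -2*b^5 - 34*b^4 - 190*b^3 - 350*b^2 + 72*b + 504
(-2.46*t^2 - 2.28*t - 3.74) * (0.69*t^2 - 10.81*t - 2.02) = -1.6974*t^4 + 25.0194*t^3 + 27.0354*t^2 + 45.035*t + 7.5548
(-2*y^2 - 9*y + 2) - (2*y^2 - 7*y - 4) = -4*y^2 - 2*y + 6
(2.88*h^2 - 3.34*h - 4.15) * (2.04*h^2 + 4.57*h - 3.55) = 5.8752*h^4 + 6.348*h^3 - 33.9538*h^2 - 7.1085*h + 14.7325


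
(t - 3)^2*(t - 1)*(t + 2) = t^4 - 5*t^3 + t^2 + 21*t - 18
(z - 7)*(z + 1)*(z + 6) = z^3 - 43*z - 42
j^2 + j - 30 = (j - 5)*(j + 6)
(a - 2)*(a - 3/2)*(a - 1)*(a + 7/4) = a^4 - 11*a^3/4 - 11*a^2/8 + 67*a/8 - 21/4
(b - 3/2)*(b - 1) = b^2 - 5*b/2 + 3/2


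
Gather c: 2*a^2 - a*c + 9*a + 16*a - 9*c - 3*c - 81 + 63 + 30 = 2*a^2 + 25*a + c*(-a - 12) + 12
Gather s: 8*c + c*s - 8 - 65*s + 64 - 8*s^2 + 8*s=8*c - 8*s^2 + s*(c - 57) + 56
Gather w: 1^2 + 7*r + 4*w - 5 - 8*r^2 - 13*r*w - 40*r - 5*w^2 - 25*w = -8*r^2 - 33*r - 5*w^2 + w*(-13*r - 21) - 4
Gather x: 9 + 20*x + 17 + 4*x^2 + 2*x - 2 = 4*x^2 + 22*x + 24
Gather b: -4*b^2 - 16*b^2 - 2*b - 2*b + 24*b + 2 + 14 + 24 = -20*b^2 + 20*b + 40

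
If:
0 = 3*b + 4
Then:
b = -4/3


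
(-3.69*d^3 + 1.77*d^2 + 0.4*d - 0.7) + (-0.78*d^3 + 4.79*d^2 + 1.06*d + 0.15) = -4.47*d^3 + 6.56*d^2 + 1.46*d - 0.55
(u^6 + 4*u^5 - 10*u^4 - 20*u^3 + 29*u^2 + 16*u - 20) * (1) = u^6 + 4*u^5 - 10*u^4 - 20*u^3 + 29*u^2 + 16*u - 20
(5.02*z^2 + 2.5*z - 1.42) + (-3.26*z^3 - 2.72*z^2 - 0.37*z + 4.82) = -3.26*z^3 + 2.3*z^2 + 2.13*z + 3.4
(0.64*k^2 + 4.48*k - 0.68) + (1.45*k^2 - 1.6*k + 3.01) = 2.09*k^2 + 2.88*k + 2.33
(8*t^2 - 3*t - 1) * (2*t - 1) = 16*t^3 - 14*t^2 + t + 1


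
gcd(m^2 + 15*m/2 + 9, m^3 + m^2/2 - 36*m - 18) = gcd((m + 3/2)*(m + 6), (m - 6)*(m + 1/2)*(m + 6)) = m + 6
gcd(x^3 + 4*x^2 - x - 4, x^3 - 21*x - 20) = x^2 + 5*x + 4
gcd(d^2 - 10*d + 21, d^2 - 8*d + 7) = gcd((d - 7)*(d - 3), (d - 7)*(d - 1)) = d - 7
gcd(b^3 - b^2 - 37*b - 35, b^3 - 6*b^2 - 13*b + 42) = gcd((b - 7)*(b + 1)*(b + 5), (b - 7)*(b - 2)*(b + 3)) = b - 7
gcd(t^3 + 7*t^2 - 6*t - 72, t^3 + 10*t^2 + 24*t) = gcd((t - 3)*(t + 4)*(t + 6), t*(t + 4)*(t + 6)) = t^2 + 10*t + 24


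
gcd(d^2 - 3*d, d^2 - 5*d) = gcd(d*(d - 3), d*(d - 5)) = d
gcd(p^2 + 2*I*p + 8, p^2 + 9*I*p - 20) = p + 4*I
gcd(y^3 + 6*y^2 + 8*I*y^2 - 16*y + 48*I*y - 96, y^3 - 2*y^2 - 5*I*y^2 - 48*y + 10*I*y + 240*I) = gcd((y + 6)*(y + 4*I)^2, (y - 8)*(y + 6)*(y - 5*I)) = y + 6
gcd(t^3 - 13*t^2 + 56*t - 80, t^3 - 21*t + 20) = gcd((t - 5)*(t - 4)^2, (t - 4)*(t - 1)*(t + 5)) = t - 4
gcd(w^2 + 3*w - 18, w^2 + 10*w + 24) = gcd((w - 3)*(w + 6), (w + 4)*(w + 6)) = w + 6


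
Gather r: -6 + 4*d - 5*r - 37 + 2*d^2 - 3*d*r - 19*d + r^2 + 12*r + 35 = 2*d^2 - 15*d + r^2 + r*(7 - 3*d) - 8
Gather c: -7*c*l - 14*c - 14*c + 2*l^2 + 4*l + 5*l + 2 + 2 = c*(-7*l - 28) + 2*l^2 + 9*l + 4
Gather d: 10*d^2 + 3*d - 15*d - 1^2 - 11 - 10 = 10*d^2 - 12*d - 22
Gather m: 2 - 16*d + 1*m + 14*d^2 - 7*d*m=14*d^2 - 16*d + m*(1 - 7*d) + 2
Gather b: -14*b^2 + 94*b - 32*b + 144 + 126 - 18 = -14*b^2 + 62*b + 252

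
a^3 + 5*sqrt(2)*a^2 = a^2*(a + 5*sqrt(2))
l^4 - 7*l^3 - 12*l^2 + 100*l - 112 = (l - 7)*(l - 2)^2*(l + 4)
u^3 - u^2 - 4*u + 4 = (u - 2)*(u - 1)*(u + 2)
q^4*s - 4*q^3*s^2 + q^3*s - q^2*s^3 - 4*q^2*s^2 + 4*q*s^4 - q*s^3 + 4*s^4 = (q - 4*s)*(q - s)*(q + s)*(q*s + s)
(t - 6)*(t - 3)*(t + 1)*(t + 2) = t^4 - 6*t^3 - 7*t^2 + 36*t + 36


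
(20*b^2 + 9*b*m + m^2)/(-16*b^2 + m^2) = (-5*b - m)/(4*b - m)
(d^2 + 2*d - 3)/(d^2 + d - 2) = (d + 3)/(d + 2)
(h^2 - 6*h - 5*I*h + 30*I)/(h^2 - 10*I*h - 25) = (h - 6)/(h - 5*I)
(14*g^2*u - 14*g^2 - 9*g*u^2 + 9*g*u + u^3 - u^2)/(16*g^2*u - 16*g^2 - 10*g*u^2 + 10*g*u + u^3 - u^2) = (-7*g + u)/(-8*g + u)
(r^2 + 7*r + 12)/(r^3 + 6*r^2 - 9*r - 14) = (r^2 + 7*r + 12)/(r^3 + 6*r^2 - 9*r - 14)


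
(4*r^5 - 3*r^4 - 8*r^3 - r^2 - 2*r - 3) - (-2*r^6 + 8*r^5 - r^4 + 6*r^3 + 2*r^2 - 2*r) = 2*r^6 - 4*r^5 - 2*r^4 - 14*r^3 - 3*r^2 - 3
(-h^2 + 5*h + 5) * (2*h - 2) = -2*h^3 + 12*h^2 - 10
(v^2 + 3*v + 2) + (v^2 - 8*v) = 2*v^2 - 5*v + 2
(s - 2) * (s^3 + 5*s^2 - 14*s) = s^4 + 3*s^3 - 24*s^2 + 28*s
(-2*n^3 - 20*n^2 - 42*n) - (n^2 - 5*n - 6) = -2*n^3 - 21*n^2 - 37*n + 6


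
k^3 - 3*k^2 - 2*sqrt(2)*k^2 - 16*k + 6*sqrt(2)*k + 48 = (k - 3)*(k - 4*sqrt(2))*(k + 2*sqrt(2))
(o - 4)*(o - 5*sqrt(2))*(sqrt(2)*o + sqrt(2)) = sqrt(2)*o^3 - 10*o^2 - 3*sqrt(2)*o^2 - 4*sqrt(2)*o + 30*o + 40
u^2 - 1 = (u - 1)*(u + 1)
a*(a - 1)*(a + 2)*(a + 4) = a^4 + 5*a^3 + 2*a^2 - 8*a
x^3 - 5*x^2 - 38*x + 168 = (x - 7)*(x - 4)*(x + 6)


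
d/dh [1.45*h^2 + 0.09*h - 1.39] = 2.9*h + 0.09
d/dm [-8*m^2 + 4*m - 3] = 4 - 16*m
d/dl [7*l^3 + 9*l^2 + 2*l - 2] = 21*l^2 + 18*l + 2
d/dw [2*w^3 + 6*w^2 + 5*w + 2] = 6*w^2 + 12*w + 5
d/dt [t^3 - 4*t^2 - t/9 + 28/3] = 3*t^2 - 8*t - 1/9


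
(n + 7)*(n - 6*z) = n^2 - 6*n*z + 7*n - 42*z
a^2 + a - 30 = (a - 5)*(a + 6)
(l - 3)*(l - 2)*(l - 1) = l^3 - 6*l^2 + 11*l - 6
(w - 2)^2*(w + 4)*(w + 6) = w^4 + 6*w^3 - 12*w^2 - 56*w + 96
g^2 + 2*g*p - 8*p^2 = (g - 2*p)*(g + 4*p)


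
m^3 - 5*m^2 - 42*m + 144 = (m - 8)*(m - 3)*(m + 6)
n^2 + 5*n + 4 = (n + 1)*(n + 4)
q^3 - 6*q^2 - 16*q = q*(q - 8)*(q + 2)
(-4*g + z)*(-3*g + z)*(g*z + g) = 12*g^3*z + 12*g^3 - 7*g^2*z^2 - 7*g^2*z + g*z^3 + g*z^2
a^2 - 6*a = a*(a - 6)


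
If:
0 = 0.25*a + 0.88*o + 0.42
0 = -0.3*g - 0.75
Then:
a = -3.52*o - 1.68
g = -2.50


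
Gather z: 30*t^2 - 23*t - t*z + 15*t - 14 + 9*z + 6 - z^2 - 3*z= 30*t^2 - 8*t - z^2 + z*(6 - t) - 8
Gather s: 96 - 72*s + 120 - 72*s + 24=240 - 144*s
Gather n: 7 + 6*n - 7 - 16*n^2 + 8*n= -16*n^2 + 14*n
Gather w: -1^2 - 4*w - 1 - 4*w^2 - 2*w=-4*w^2 - 6*w - 2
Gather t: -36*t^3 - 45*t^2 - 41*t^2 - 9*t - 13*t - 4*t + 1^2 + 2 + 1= -36*t^3 - 86*t^2 - 26*t + 4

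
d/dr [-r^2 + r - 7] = 1 - 2*r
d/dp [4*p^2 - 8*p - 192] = 8*p - 8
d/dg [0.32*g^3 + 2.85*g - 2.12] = 0.96*g^2 + 2.85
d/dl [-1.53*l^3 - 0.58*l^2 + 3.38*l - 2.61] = -4.59*l^2 - 1.16*l + 3.38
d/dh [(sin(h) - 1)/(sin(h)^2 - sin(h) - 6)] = (2*sin(h) + cos(h)^2 - 8)*cos(h)/(sin(h) + cos(h)^2 + 5)^2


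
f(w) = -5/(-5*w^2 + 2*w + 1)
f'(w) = -5*(10*w - 2)/(-5*w^2 + 2*w + 1)^2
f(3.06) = 0.13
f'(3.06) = -0.09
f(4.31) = 0.06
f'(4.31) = -0.03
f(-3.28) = 0.08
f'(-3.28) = 0.05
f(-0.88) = 1.08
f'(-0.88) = 2.52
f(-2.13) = 0.19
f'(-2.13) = 0.17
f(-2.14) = 0.19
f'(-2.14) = 0.17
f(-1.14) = 0.64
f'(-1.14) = 1.11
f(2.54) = 0.19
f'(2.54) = -0.17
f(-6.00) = 0.03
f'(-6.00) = 0.01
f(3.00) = 0.13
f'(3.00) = -0.10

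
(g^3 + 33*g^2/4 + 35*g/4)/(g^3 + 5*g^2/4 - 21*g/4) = (4*g^2 + 33*g + 35)/(4*g^2 + 5*g - 21)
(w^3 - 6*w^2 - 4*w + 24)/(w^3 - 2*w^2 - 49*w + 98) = (w^2 - 4*w - 12)/(w^2 - 49)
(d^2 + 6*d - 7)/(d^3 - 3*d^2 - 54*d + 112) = (d - 1)/(d^2 - 10*d + 16)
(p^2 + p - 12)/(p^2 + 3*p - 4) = (p - 3)/(p - 1)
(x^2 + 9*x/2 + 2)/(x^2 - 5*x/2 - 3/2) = (x + 4)/(x - 3)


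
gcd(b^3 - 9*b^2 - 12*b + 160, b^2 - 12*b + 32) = b - 8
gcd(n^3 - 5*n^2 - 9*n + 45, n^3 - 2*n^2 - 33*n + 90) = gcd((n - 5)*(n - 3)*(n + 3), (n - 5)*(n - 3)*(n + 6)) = n^2 - 8*n + 15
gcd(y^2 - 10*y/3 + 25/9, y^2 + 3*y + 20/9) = 1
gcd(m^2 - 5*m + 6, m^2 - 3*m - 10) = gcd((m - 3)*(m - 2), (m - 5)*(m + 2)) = 1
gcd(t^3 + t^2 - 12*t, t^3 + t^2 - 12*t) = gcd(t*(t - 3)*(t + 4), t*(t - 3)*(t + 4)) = t^3 + t^2 - 12*t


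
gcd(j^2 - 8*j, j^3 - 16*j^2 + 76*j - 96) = j - 8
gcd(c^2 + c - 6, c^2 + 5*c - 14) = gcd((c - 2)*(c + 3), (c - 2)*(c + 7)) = c - 2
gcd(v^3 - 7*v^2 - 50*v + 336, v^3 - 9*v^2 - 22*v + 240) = v^2 - 14*v + 48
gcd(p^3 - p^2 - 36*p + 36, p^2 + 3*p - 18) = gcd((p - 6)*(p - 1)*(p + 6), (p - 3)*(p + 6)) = p + 6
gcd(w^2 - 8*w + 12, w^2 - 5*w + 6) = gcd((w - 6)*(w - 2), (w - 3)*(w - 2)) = w - 2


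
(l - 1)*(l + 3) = l^2 + 2*l - 3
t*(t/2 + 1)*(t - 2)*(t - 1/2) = t^4/2 - t^3/4 - 2*t^2 + t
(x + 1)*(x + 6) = x^2 + 7*x + 6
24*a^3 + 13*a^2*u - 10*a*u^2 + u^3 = (-8*a + u)*(-3*a + u)*(a + u)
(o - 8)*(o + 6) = o^2 - 2*o - 48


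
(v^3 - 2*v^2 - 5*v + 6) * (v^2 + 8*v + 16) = v^5 + 6*v^4 - 5*v^3 - 66*v^2 - 32*v + 96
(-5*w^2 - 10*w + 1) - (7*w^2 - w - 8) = -12*w^2 - 9*w + 9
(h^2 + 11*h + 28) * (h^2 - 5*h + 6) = h^4 + 6*h^3 - 21*h^2 - 74*h + 168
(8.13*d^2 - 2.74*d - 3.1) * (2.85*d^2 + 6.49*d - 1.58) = 23.1705*d^4 + 44.9547*d^3 - 39.463*d^2 - 15.7898*d + 4.898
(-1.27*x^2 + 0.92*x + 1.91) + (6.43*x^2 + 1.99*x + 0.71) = 5.16*x^2 + 2.91*x + 2.62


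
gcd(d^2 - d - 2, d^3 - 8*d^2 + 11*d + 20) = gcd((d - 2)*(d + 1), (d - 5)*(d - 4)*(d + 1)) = d + 1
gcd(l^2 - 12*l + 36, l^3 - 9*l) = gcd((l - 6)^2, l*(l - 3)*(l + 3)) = 1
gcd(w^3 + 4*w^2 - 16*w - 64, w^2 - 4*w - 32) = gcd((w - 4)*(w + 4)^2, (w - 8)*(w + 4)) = w + 4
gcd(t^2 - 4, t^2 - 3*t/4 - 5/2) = t - 2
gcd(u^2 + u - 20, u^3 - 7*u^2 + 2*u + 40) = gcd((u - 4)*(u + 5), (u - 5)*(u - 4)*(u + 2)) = u - 4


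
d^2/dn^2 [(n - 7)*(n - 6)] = 2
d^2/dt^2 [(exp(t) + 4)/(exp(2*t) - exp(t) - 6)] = (exp(4*t) + 17*exp(3*t) + 24*exp(2*t) + 94*exp(t) + 12)*exp(t)/(exp(6*t) - 3*exp(5*t) - 15*exp(4*t) + 35*exp(3*t) + 90*exp(2*t) - 108*exp(t) - 216)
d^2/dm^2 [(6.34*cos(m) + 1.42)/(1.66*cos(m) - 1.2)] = (16.542232*sin(m)^2 - 11.95824*cos(m) + 16.542232)/(4.574296*cos(m)^3 - 9.92016*cos(m)^2 + 7.1712*cos(m) - 1.728)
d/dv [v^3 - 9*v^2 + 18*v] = 3*v^2 - 18*v + 18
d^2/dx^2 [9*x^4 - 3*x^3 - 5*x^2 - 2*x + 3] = 108*x^2 - 18*x - 10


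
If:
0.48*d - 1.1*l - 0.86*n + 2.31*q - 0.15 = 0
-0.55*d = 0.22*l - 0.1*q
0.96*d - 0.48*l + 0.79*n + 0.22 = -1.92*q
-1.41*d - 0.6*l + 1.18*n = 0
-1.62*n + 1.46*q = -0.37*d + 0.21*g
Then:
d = 0.23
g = -1.37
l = -0.73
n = -0.10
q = -0.37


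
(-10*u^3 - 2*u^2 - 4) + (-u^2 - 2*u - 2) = -10*u^3 - 3*u^2 - 2*u - 6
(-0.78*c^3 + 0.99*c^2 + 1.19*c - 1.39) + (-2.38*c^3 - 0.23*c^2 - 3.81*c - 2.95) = -3.16*c^3 + 0.76*c^2 - 2.62*c - 4.34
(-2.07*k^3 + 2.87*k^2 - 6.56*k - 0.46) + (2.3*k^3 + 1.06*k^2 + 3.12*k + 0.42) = 0.23*k^3 + 3.93*k^2 - 3.44*k - 0.04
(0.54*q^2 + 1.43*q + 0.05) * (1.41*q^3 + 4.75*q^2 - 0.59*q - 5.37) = 0.7614*q^5 + 4.5813*q^4 + 6.5444*q^3 - 3.506*q^2 - 7.7086*q - 0.2685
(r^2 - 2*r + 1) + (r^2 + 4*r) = 2*r^2 + 2*r + 1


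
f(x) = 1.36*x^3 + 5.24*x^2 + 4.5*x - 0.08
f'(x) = 4.08*x^2 + 10.48*x + 4.5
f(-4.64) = -44.01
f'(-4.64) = 43.71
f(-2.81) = -1.53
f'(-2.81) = 7.27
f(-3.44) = -8.91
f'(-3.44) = 16.73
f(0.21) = 1.11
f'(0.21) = 6.88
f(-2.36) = 0.61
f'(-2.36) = 2.49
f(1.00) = 11.02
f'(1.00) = 19.06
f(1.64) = 27.39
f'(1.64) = 32.66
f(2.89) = 89.52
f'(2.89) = 68.86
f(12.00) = 3158.56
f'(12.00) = 717.78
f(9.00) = 1456.30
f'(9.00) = 429.30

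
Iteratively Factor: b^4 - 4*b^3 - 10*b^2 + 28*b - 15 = (b + 3)*(b^3 - 7*b^2 + 11*b - 5) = (b - 1)*(b + 3)*(b^2 - 6*b + 5) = (b - 1)^2*(b + 3)*(b - 5)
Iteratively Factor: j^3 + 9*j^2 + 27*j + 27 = (j + 3)*(j^2 + 6*j + 9) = (j + 3)^2*(j + 3)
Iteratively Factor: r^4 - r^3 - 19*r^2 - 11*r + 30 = (r - 1)*(r^3 - 19*r - 30) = (r - 5)*(r - 1)*(r^2 + 5*r + 6) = (r - 5)*(r - 1)*(r + 3)*(r + 2)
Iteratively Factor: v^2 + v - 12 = (v + 4)*(v - 3)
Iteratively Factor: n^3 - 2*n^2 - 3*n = (n - 3)*(n^2 + n) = (n - 3)*(n + 1)*(n)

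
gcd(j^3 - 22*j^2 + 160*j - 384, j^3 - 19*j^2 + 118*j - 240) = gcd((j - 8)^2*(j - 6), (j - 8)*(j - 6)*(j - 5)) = j^2 - 14*j + 48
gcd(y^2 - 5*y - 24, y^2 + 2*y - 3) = y + 3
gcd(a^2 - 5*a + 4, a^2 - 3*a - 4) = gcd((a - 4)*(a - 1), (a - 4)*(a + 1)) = a - 4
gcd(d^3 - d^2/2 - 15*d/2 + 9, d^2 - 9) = d + 3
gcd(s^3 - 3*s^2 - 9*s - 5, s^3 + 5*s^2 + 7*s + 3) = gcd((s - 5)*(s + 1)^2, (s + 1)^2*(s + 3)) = s^2 + 2*s + 1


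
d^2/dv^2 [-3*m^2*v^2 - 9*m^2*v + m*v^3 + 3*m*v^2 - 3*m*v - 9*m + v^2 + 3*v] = -6*m^2 + 6*m*v + 6*m + 2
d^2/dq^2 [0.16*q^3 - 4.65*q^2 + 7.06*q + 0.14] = 0.96*q - 9.3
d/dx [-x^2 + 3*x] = 3 - 2*x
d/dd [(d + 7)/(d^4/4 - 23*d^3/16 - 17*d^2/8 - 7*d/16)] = 16*(-12*d^4 - 66*d^3 + 517*d^2 + 476*d + 49)/(d^2*(16*d^6 - 184*d^5 + 257*d^4 + 1508*d^3 + 1478*d^2 + 476*d + 49))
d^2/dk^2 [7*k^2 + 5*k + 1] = 14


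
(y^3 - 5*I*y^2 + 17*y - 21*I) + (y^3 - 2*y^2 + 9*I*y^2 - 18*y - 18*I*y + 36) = 2*y^3 - 2*y^2 + 4*I*y^2 - y - 18*I*y + 36 - 21*I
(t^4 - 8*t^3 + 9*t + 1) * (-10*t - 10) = -10*t^5 + 70*t^4 + 80*t^3 - 90*t^2 - 100*t - 10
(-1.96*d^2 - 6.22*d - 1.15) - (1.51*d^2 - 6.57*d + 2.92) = -3.47*d^2 + 0.350000000000001*d - 4.07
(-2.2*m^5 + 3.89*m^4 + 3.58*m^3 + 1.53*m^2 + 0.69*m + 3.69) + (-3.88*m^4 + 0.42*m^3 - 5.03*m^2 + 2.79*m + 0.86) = -2.2*m^5 + 0.0100000000000002*m^4 + 4.0*m^3 - 3.5*m^2 + 3.48*m + 4.55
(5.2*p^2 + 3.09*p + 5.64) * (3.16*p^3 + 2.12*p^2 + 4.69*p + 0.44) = 16.432*p^5 + 20.7884*p^4 + 48.7612*p^3 + 28.7369*p^2 + 27.8112*p + 2.4816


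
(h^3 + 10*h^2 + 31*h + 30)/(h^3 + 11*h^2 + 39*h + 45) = (h + 2)/(h + 3)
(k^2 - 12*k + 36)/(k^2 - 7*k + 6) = (k - 6)/(k - 1)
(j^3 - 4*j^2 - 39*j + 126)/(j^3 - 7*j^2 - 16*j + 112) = (j^2 + 3*j - 18)/(j^2 - 16)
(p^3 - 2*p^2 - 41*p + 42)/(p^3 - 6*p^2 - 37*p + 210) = (p - 1)/(p - 5)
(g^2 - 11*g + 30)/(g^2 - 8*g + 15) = (g - 6)/(g - 3)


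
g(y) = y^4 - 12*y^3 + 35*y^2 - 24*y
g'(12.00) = 2544.00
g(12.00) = 4752.00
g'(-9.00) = -6486.00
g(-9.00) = 18360.00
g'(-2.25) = -409.31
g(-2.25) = 393.50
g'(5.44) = -64.61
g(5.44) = -150.87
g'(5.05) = -73.44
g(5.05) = -123.69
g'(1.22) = 15.08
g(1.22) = 3.24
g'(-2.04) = -350.58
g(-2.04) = 313.81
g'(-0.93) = -123.45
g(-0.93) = 62.99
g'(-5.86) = -2475.35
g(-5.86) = 4936.49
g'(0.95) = 13.44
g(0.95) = -0.69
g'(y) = 4*y^3 - 36*y^2 + 70*y - 24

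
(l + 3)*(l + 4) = l^2 + 7*l + 12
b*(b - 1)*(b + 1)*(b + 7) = b^4 + 7*b^3 - b^2 - 7*b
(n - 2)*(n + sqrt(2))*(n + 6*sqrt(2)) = n^3 - 2*n^2 + 7*sqrt(2)*n^2 - 14*sqrt(2)*n + 12*n - 24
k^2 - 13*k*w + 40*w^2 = (k - 8*w)*(k - 5*w)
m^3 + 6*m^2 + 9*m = m*(m + 3)^2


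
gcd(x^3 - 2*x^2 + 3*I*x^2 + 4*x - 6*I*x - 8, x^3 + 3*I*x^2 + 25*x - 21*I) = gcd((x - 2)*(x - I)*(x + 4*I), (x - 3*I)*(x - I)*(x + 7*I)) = x - I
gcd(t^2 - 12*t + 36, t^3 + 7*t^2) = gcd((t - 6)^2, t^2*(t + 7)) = 1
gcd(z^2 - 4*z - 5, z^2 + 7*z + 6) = z + 1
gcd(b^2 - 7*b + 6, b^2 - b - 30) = b - 6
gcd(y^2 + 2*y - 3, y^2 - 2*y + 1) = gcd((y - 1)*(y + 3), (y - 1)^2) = y - 1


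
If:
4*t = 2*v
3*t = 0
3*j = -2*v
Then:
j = 0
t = 0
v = 0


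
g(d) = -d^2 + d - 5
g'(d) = 1 - 2*d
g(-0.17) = -5.20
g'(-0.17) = 1.34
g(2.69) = -9.55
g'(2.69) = -4.38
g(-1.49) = -8.71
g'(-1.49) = 3.98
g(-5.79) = -44.31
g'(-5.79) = 12.58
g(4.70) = -22.39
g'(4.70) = -8.40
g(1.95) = -6.85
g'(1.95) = -2.90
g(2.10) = -7.31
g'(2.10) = -3.20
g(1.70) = -6.19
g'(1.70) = -2.40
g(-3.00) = -17.00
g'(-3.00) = 7.00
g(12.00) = -137.00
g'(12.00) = -23.00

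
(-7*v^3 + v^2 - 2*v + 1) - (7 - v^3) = -6*v^3 + v^2 - 2*v - 6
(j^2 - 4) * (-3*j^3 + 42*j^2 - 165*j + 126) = -3*j^5 + 42*j^4 - 153*j^3 - 42*j^2 + 660*j - 504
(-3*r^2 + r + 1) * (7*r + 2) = -21*r^3 + r^2 + 9*r + 2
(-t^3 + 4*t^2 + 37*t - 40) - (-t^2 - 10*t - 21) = -t^3 + 5*t^2 + 47*t - 19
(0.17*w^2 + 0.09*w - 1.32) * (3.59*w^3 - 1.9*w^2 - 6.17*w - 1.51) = 0.6103*w^5 + 9.9999999999989e-5*w^4 - 5.9587*w^3 + 1.696*w^2 + 8.0085*w + 1.9932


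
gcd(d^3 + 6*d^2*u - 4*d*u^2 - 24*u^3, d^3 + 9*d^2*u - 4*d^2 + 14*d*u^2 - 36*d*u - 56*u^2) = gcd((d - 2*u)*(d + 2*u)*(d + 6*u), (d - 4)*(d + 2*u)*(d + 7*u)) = d + 2*u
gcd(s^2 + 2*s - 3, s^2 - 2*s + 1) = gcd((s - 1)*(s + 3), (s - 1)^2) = s - 1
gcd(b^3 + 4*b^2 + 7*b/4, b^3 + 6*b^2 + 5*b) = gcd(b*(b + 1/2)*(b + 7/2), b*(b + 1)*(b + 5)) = b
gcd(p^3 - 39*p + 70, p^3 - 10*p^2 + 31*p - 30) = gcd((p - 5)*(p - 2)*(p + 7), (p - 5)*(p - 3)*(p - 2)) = p^2 - 7*p + 10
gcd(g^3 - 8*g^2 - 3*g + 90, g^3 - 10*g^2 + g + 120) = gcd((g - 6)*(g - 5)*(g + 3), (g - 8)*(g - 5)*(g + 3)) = g^2 - 2*g - 15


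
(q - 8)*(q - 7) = q^2 - 15*q + 56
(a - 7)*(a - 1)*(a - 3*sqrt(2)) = a^3 - 8*a^2 - 3*sqrt(2)*a^2 + 7*a + 24*sqrt(2)*a - 21*sqrt(2)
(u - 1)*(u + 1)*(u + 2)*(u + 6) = u^4 + 8*u^3 + 11*u^2 - 8*u - 12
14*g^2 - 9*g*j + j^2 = (-7*g + j)*(-2*g + j)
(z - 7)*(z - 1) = z^2 - 8*z + 7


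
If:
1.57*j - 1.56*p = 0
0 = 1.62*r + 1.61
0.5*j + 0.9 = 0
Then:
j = -1.80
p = -1.81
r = -0.99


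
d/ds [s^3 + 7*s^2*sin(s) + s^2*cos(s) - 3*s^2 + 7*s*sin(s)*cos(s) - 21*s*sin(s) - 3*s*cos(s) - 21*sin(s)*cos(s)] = -s^2*sin(s) + 7*s^2*cos(s) + 3*s^2 + 17*s*sin(s) - 19*s*cos(s) + 7*s*cos(2*s) - 6*s - 21*sin(s) + 7*sin(2*s)/2 - 3*cos(s) - 21*cos(2*s)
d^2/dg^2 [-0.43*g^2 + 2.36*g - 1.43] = -0.860000000000000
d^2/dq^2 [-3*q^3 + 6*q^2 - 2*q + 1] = 12 - 18*q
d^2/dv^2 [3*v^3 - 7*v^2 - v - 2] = 18*v - 14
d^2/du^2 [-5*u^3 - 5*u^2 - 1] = -30*u - 10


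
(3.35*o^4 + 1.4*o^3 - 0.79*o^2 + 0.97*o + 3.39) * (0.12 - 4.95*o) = -16.5825*o^5 - 6.528*o^4 + 4.0785*o^3 - 4.8963*o^2 - 16.6641*o + 0.4068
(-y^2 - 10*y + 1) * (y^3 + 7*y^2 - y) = -y^5 - 17*y^4 - 68*y^3 + 17*y^2 - y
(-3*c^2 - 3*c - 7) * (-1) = 3*c^2 + 3*c + 7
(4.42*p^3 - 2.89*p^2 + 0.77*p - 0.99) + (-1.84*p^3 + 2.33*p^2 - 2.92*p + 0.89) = 2.58*p^3 - 0.56*p^2 - 2.15*p - 0.1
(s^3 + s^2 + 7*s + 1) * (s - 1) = s^4 + 6*s^2 - 6*s - 1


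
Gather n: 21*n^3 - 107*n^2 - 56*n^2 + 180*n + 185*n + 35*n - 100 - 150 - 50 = 21*n^3 - 163*n^2 + 400*n - 300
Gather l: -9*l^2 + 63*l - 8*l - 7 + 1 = -9*l^2 + 55*l - 6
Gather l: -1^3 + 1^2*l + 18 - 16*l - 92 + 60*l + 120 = 45*l + 45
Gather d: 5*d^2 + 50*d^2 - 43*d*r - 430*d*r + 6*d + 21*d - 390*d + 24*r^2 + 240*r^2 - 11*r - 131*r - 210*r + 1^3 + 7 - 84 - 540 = 55*d^2 + d*(-473*r - 363) + 264*r^2 - 352*r - 616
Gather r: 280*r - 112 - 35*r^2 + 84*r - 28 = -35*r^2 + 364*r - 140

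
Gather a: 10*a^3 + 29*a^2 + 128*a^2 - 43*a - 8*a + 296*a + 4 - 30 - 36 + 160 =10*a^3 + 157*a^2 + 245*a + 98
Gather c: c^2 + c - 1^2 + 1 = c^2 + c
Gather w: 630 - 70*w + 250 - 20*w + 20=900 - 90*w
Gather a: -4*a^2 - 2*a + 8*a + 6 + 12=-4*a^2 + 6*a + 18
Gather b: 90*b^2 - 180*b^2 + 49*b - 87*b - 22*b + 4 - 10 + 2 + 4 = -90*b^2 - 60*b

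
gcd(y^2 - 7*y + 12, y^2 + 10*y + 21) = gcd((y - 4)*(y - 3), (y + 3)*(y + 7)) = 1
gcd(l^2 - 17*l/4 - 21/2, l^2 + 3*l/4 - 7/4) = l + 7/4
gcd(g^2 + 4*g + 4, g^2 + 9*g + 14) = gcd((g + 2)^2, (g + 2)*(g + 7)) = g + 2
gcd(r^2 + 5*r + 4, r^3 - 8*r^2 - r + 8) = r + 1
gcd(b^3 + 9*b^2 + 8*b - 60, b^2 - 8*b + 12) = b - 2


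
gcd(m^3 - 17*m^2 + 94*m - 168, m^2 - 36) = m - 6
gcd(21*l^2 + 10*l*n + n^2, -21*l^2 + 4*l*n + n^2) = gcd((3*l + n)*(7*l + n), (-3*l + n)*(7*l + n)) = 7*l + n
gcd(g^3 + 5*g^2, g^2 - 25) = g + 5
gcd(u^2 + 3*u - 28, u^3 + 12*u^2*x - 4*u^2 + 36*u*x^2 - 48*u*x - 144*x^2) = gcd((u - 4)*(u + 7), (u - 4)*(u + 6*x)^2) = u - 4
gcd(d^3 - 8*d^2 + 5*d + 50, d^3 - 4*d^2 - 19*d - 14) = d + 2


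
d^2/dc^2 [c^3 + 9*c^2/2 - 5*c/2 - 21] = 6*c + 9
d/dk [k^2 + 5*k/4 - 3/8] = 2*k + 5/4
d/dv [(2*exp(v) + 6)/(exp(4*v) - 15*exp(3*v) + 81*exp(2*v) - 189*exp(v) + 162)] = 6*(27 - exp(2*v))*exp(v)/(exp(6*v) - 24*exp(5*v) + 234*exp(4*v) - 1188*exp(3*v) + 3321*exp(2*v) - 4860*exp(v) + 2916)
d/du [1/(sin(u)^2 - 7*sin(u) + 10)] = (7 - 2*sin(u))*cos(u)/(sin(u)^2 - 7*sin(u) + 10)^2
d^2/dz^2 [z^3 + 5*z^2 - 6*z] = 6*z + 10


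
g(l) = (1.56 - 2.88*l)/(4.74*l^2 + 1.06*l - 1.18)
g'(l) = (1.56 - 2.88*l)*(-9.48*l - 1.06)/(4.74*l^2 + 1.06*l - 1.18)^2 - 2.88/(4.74*l^2 + 1.06*l - 1.18)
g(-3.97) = 0.19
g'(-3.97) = 0.06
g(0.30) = -1.60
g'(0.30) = -7.72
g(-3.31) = 0.23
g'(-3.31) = 0.09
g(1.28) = -0.27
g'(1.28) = 0.08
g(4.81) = -0.11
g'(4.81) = 0.02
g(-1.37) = 0.88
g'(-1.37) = 1.21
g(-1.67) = 0.62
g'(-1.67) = 0.61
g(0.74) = -0.26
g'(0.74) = -0.36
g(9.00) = -0.06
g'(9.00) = 0.01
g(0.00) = -1.32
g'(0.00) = 1.25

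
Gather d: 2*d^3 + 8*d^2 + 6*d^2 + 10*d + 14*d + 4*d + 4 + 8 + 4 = 2*d^3 + 14*d^2 + 28*d + 16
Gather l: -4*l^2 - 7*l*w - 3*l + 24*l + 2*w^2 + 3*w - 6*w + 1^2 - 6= -4*l^2 + l*(21 - 7*w) + 2*w^2 - 3*w - 5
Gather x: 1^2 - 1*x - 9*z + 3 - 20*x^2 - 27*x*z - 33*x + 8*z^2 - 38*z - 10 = -20*x^2 + x*(-27*z - 34) + 8*z^2 - 47*z - 6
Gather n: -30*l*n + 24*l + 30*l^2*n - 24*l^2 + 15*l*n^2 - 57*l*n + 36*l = -24*l^2 + 15*l*n^2 + 60*l + n*(30*l^2 - 87*l)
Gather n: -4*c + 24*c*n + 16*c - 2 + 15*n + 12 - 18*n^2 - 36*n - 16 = 12*c - 18*n^2 + n*(24*c - 21) - 6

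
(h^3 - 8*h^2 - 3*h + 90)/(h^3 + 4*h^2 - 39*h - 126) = (h - 5)/(h + 7)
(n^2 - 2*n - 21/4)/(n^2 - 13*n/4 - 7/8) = 2*(2*n + 3)/(4*n + 1)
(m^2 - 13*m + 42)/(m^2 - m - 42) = (m - 6)/(m + 6)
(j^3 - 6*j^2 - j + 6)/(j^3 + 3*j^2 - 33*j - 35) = (j^2 - 7*j + 6)/(j^2 + 2*j - 35)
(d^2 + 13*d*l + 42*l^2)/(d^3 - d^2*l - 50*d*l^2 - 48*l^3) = (d + 7*l)/(d^2 - 7*d*l - 8*l^2)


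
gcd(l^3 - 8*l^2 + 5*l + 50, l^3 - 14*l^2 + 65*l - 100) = l^2 - 10*l + 25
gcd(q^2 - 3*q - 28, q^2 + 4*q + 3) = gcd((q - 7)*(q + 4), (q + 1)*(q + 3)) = 1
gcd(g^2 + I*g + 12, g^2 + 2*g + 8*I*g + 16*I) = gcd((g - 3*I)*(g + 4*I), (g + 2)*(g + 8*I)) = 1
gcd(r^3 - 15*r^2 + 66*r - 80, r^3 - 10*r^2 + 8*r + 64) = r - 8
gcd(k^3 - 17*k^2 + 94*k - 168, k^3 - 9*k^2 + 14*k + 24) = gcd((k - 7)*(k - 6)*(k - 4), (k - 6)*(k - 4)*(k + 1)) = k^2 - 10*k + 24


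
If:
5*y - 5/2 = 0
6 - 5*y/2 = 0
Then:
No Solution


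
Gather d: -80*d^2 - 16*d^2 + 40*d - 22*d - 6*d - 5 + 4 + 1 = -96*d^2 + 12*d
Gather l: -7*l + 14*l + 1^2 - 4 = 7*l - 3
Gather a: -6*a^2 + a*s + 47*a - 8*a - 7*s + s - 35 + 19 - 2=-6*a^2 + a*(s + 39) - 6*s - 18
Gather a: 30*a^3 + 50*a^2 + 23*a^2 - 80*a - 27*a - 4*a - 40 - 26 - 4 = 30*a^3 + 73*a^2 - 111*a - 70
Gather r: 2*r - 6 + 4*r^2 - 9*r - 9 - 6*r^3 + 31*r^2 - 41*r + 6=-6*r^3 + 35*r^2 - 48*r - 9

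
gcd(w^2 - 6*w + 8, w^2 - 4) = w - 2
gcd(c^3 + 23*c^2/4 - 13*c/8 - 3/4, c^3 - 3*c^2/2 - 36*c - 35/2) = 1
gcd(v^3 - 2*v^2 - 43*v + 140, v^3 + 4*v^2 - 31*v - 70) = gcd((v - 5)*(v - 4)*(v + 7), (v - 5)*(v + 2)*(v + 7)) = v^2 + 2*v - 35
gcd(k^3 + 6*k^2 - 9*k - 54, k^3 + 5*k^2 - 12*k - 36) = k^2 + 3*k - 18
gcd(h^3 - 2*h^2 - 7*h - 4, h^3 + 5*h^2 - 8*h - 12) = h + 1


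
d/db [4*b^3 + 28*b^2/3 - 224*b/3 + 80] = 12*b^2 + 56*b/3 - 224/3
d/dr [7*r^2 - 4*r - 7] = 14*r - 4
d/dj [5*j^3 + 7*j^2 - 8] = j*(15*j + 14)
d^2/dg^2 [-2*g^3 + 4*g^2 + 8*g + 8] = 8 - 12*g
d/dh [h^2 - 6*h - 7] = 2*h - 6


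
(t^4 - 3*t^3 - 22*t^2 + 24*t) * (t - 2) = t^5 - 5*t^4 - 16*t^3 + 68*t^2 - 48*t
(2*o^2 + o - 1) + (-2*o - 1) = 2*o^2 - o - 2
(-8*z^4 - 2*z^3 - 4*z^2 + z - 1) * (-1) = 8*z^4 + 2*z^3 + 4*z^2 - z + 1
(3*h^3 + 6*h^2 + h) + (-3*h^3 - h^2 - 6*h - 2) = 5*h^2 - 5*h - 2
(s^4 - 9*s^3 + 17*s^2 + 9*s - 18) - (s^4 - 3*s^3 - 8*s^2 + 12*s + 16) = -6*s^3 + 25*s^2 - 3*s - 34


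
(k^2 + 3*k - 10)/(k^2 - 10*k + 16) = (k + 5)/(k - 8)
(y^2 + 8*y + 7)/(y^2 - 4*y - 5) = (y + 7)/(y - 5)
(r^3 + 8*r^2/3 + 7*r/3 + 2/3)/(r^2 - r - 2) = (3*r^2 + 5*r + 2)/(3*(r - 2))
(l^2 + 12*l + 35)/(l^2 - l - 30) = (l + 7)/(l - 6)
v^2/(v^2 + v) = v/(v + 1)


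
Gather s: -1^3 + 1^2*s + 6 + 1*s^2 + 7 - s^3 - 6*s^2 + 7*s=-s^3 - 5*s^2 + 8*s + 12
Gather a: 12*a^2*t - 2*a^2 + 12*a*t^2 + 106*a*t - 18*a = a^2*(12*t - 2) + a*(12*t^2 + 106*t - 18)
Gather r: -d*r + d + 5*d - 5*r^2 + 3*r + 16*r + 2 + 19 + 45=6*d - 5*r^2 + r*(19 - d) + 66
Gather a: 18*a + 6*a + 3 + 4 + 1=24*a + 8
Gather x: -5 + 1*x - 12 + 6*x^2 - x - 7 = 6*x^2 - 24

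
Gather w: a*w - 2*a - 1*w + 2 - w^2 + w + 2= a*w - 2*a - w^2 + 4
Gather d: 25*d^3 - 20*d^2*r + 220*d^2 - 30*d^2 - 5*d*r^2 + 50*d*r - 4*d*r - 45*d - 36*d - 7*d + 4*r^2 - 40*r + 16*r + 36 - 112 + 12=25*d^3 + d^2*(190 - 20*r) + d*(-5*r^2 + 46*r - 88) + 4*r^2 - 24*r - 64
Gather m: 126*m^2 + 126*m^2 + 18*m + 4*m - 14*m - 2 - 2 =252*m^2 + 8*m - 4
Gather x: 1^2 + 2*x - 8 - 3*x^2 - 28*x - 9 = -3*x^2 - 26*x - 16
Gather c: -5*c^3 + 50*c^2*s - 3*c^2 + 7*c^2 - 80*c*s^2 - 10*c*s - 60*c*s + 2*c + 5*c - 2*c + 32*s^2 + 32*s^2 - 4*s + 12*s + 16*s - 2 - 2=-5*c^3 + c^2*(50*s + 4) + c*(-80*s^2 - 70*s + 5) + 64*s^2 + 24*s - 4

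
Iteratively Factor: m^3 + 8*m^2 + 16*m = (m + 4)*(m^2 + 4*m) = m*(m + 4)*(m + 4)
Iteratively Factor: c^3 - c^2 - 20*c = (c + 4)*(c^2 - 5*c) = (c - 5)*(c + 4)*(c)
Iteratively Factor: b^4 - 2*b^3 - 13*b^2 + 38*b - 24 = (b - 3)*(b^3 + b^2 - 10*b + 8) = (b - 3)*(b - 1)*(b^2 + 2*b - 8) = (b - 3)*(b - 1)*(b + 4)*(b - 2)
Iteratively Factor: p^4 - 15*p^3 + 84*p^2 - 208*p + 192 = (p - 3)*(p^3 - 12*p^2 + 48*p - 64) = (p - 4)*(p - 3)*(p^2 - 8*p + 16) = (p - 4)^2*(p - 3)*(p - 4)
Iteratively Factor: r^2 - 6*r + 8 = (r - 4)*(r - 2)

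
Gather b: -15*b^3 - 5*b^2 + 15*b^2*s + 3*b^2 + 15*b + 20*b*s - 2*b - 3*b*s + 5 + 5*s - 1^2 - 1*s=-15*b^3 + b^2*(15*s - 2) + b*(17*s + 13) + 4*s + 4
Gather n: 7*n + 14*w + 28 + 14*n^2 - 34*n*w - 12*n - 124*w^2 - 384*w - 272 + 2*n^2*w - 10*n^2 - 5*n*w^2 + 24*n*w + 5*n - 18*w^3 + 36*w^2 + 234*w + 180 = n^2*(2*w + 4) + n*(-5*w^2 - 10*w) - 18*w^3 - 88*w^2 - 136*w - 64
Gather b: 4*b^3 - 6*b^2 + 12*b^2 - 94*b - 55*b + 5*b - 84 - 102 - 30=4*b^3 + 6*b^2 - 144*b - 216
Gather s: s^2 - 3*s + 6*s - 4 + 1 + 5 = s^2 + 3*s + 2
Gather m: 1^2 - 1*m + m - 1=0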